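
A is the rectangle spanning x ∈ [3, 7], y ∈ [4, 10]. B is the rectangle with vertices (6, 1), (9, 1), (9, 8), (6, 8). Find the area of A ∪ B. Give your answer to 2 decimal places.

41.00

By inclusion–exclusion:
Individual areas: |A| = 24, |B| = 21.
|A∩B|: x∈[6,7], y∈[4,8] → 1·4 = 4.
|A ∪ B| = 45 − 4 = 41.00.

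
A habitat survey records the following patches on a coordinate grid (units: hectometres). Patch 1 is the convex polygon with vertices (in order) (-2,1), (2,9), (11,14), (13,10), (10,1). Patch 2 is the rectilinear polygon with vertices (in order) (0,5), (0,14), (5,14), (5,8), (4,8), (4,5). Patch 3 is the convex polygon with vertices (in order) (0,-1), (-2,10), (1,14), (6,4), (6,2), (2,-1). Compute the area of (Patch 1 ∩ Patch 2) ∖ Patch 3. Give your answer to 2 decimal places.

3.26

|Patch 1 ∩ Patch 2| = 15.5.
|(Patch 1 ∩ Patch 2) ∩ Patch 3| = 12.2391.
|(Patch 1 ∩ Patch 2) ∖ Patch 3| = 15.5 − 12.2391 = 3.26.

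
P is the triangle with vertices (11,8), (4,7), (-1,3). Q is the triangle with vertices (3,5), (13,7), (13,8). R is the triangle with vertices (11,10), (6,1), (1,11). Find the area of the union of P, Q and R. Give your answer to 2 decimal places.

By inclusion–exclusion:
Individual areas: |P| = 11.5, |Q| = 5, |R| = 47.5.
|P∩Q| = 0.2198.
|P∩R| = 7.1823.
|Q∩R| = 1.8013.
|P∩Q∩R| = 0.1803.
|P ∪ Q ∪ R| = 64 − 9.2034 + 0.1803 = 54.98.

54.98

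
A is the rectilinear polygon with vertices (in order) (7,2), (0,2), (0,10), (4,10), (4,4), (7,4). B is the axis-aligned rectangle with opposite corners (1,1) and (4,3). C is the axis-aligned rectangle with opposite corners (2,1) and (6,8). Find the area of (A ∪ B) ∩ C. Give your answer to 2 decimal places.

The region (A ∪ B) ∩ C is the polygon with vertices (4,1), (2,1), (2,8), (4,8), (4,4), (6,4), (6,2), (4,2).
By the shoelace formula its area is 18.00.

18.00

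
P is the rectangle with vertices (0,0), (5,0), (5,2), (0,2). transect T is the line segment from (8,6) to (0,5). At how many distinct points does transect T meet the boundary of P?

0

The segment lies entirely outside P and never meets its boundary.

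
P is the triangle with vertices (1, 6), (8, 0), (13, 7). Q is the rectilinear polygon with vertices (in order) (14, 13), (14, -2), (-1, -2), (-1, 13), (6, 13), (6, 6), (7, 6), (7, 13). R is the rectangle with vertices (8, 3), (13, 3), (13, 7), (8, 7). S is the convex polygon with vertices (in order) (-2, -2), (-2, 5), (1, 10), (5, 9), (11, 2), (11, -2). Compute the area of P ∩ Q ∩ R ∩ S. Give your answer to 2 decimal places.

2.68

The intersection is the polygon with vertices (8,3), (8,5.5), (10.143,3), (10.143,3).
By the shoelace formula its area is 2.68.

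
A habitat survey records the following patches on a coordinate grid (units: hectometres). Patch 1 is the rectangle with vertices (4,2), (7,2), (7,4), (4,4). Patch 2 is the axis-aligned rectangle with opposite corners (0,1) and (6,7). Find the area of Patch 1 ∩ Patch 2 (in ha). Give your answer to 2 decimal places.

4.00

|Patch 1∩Patch 2|: x∈[4,6], y∈[2,4] → 2·2 = 4.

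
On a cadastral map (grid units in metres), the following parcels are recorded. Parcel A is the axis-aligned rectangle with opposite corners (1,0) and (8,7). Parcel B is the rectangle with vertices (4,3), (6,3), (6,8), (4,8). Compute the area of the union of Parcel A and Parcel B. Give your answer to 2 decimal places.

51.00

By inclusion–exclusion:
Individual areas: |Parcel A| = 49, |Parcel B| = 10.
|Parcel A∩Parcel B|: x∈[4,6], y∈[3,7] → 2·4 = 8.
|Parcel A ∪ Parcel B| = 59 − 8 = 51.00.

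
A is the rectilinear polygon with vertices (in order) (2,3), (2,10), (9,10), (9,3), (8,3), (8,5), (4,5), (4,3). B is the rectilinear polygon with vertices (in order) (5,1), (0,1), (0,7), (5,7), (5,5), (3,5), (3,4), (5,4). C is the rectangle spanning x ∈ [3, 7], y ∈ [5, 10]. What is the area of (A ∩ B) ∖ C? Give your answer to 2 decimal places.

|A ∩ B| = 9.
|(A ∩ B) ∩ C| = 4.
|(A ∩ B) ∖ C| = 9 − 4 = 5.00.

5.00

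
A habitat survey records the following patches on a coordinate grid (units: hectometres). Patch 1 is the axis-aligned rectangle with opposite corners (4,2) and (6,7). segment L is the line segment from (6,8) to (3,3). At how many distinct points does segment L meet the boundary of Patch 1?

The segment meets the boundary at (4,4.667), (5.4,7).

2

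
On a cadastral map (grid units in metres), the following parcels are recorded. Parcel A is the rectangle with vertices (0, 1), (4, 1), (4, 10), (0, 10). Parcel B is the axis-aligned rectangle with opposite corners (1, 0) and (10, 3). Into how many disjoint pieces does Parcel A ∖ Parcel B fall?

1

Parcel A ∖ Parcel B is a single connected region.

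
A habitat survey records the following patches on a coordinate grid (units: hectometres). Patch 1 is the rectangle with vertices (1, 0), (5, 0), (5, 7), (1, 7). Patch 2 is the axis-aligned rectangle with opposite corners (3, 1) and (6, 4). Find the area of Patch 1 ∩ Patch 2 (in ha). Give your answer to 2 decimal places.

|Patch 1∩Patch 2|: x∈[3,5], y∈[1,4] → 2·3 = 6.

6.00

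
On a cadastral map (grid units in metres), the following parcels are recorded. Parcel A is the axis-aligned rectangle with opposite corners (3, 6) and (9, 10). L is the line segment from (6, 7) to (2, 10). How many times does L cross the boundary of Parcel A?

The segment meets the boundary at (3,9.25).

1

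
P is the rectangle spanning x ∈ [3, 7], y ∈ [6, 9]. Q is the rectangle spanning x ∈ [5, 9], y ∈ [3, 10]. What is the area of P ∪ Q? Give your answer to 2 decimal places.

By inclusion–exclusion:
Individual areas: |P| = 12, |Q| = 28.
|P∩Q|: x∈[5,7], y∈[6,9] → 2·3 = 6.
|P ∪ Q| = 40 − 6 = 34.00.

34.00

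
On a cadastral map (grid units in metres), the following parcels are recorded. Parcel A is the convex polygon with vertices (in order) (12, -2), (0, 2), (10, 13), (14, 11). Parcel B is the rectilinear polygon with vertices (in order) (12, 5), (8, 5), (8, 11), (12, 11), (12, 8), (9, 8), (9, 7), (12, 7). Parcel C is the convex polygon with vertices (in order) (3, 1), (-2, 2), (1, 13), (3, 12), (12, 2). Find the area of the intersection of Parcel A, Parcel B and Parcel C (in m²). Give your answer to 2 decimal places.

The intersection is the polygon with vertices (8,5), (8,6.444), (9.3,5).
By the shoelace formula its area is 0.94.

0.94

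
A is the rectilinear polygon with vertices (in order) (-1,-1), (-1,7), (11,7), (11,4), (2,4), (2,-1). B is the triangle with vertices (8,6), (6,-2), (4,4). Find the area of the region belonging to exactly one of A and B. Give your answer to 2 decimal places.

|A| = 51, |B| = 14, |A∩B| = 3.5.
|A △ B| = |A| + |B| − 2·|A∩B| = 51 + 14 − 7 = 58.00.

58.00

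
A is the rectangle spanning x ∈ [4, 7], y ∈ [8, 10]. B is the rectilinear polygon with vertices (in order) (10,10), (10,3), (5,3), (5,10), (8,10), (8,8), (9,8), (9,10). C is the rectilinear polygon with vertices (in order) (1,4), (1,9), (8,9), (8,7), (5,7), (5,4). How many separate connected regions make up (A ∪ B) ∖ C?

(A ∪ B) ∖ C splits into 2 disjoint pieces (area 4, area 24).

2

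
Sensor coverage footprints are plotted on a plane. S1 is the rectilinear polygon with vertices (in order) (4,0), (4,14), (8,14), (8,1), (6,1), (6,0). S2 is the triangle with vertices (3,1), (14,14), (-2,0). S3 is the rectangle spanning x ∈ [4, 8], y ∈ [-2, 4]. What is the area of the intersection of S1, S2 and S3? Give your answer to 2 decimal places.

The intersection is the polygon with vertices (4,2.182), (4,4), (5.538,4).
By the shoelace formula its area is 1.40.

1.40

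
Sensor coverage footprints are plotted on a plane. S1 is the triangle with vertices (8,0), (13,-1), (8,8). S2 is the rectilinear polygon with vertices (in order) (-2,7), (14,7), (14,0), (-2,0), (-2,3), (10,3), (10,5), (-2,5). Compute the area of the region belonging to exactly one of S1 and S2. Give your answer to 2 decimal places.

|S1| = 20, |S2| = 88, |S1∩S2| = 13.6.
|S1 △ S2| = |S1| + |S2| − 2·|S1∩S2| = 20 + 88 − 27.2 = 80.80.

80.80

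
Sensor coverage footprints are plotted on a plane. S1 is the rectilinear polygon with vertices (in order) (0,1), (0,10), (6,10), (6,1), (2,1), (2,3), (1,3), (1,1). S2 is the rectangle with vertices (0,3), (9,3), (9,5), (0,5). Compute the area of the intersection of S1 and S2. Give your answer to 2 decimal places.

The intersection is the polygon with vertices (0,5), (6,5), (6,3), (2,3), (1,3), (0,3).
By the shoelace formula its area is 12.00.

12.00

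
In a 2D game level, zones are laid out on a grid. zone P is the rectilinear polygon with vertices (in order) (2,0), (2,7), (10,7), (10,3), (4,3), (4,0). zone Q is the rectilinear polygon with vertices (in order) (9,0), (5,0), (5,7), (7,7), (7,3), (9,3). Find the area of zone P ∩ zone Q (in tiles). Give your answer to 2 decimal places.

8.00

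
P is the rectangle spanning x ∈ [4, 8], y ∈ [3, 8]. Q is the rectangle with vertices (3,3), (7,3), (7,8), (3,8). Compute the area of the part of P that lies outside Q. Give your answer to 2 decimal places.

|P∩Q|: x∈[4,7], y∈[3,8] → 3·5 = 15.
|P| = 20.
|P ∖ Q| = |P| − |P∩Q| = 20 − 15 = 5.00.

5.00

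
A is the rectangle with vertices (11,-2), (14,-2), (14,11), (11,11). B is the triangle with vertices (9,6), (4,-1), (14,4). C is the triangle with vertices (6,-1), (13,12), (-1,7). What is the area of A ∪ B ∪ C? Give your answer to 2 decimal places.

121.30

By inclusion–exclusion:
Individual areas: |A| = 39, |B| = 22.5, |C| = 73.5.
|A∩B| = 4.05.
|A∩C| = 1.9835.
|B∩C| = 7.6637.
|A∩B∩C| = 0.
|A ∪ B ∪ C| = 135 − 13.6973 + 0 = 121.30.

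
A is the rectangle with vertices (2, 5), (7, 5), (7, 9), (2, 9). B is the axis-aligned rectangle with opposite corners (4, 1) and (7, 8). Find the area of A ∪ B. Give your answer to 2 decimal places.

32.00

By inclusion–exclusion:
Individual areas: |A| = 20, |B| = 21.
|A∩B|: x∈[4,7], y∈[5,8] → 3·3 = 9.
|A ∪ B| = 41 − 9 = 32.00.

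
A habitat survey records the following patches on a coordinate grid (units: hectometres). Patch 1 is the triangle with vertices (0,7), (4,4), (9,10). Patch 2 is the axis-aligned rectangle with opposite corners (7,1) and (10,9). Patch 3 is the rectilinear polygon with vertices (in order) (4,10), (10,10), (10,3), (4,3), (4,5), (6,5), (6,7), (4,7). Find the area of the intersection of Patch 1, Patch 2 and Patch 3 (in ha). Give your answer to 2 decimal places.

The intersection is the polygon with vertices (7,9), (8.167,9), (7,7.6).
By the shoelace formula its area is 0.82.

0.82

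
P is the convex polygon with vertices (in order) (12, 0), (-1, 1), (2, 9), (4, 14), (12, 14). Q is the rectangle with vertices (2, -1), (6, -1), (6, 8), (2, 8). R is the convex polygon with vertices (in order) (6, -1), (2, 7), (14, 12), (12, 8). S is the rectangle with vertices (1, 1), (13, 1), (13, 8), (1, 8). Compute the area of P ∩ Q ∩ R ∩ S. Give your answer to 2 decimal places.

The intersection is the polygon with vertices (6,1), (5,1), (2,7), (4.4,8), (6,8).
By the shoelace formula its area is 17.80.

17.80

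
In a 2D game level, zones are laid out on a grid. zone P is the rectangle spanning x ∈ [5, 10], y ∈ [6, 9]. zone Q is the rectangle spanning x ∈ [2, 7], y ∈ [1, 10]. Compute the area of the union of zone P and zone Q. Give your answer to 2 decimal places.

54.00

By inclusion–exclusion:
Individual areas: |zone P| = 15, |zone Q| = 45.
|zone P∩zone Q|: x∈[5,7], y∈[6,9] → 2·3 = 6.
|zone P ∪ zone Q| = 60 − 6 = 54.00.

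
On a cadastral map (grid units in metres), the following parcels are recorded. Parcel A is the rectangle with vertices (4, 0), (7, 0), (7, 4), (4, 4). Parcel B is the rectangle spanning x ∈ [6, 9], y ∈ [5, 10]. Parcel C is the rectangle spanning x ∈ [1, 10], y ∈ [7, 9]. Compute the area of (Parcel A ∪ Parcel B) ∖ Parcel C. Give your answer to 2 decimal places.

|Parcel A ∪ Parcel B| = 27.
|(Parcel A ∪ Parcel B) ∩ Parcel C| = 6.
|(Parcel A ∪ Parcel B) ∖ Parcel C| = 27 − 6 = 21.00.

21.00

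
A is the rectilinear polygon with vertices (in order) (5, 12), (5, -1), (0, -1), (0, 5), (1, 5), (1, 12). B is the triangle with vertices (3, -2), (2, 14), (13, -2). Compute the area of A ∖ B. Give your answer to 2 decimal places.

27.83

|A| = 58, |A∩B| = 30.1733.
|A ∖ B| = |A| − |A∩B| = 58 − 30.1733 = 27.83.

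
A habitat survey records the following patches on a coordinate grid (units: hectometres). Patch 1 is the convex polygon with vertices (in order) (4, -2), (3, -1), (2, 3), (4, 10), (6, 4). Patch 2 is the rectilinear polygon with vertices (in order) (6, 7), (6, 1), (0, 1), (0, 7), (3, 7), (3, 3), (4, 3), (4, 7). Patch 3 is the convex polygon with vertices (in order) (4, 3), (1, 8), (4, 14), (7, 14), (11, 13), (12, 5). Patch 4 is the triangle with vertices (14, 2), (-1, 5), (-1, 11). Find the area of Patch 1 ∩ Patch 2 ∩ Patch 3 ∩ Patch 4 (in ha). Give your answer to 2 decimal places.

5.20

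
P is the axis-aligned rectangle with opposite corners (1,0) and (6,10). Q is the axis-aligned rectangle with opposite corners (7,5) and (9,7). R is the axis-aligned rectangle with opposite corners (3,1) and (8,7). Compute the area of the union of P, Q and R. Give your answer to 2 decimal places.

64.00

By inclusion–exclusion:
Individual areas: |P| = 50, |Q| = 4, |R| = 30.
|P∩Q| = 0 (no overlap).
|P∩R|: x∈[3,6], y∈[1,7] → 3·6 = 18.
|Q∩R|: x∈[7,8], y∈[5,7] → 1·2 = 2.
|P∩Q∩R| = 0.
|P ∪ Q ∪ R| = 84 − 20 + 0 = 64.00.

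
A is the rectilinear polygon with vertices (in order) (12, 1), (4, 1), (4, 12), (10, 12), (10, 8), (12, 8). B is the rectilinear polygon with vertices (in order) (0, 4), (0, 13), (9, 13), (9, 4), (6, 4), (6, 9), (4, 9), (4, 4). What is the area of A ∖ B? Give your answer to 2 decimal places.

|A| = 80, |A∩B| = 30.
|A ∖ B| = |A| − |A∩B| = 80 − 30 = 50.00.

50.00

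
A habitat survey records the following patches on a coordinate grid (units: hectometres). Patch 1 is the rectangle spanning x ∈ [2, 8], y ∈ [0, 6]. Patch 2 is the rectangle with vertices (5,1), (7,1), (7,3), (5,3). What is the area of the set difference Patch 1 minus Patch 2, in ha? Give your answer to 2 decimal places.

|Patch 1∩Patch 2|: x∈[5,7], y∈[1,3] → 2·2 = 4.
|Patch 1| = 36.
|Patch 1 ∖ Patch 2| = |Patch 1| − |Patch 1∩Patch 2| = 36 − 4 = 32.00.

32.00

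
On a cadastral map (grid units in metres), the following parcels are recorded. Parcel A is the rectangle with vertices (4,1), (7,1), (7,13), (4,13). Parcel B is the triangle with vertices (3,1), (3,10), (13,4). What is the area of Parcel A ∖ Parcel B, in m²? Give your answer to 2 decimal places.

|Parcel A| = 36, |Parcel A∩Parcel B| = 20.25.
|Parcel A ∖ Parcel B| = |Parcel A| − |Parcel A∩Parcel B| = 36 − 20.25 = 15.75.

15.75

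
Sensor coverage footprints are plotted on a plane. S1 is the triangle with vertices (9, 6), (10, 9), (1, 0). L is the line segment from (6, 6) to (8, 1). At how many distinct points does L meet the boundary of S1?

2

The segment meets the boundary at (6.692,4.269), (6.286,5.286).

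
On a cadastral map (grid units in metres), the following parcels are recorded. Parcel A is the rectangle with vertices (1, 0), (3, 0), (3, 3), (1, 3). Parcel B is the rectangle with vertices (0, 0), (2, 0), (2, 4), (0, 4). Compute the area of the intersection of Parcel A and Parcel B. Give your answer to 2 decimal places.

3.00

|Parcel A∩Parcel B|: x∈[1,2], y∈[0,3] → 1·3 = 3.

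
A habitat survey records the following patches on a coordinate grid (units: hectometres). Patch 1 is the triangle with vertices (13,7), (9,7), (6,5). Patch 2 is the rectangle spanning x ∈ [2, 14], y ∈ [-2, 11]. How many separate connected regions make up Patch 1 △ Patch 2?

1

Patch 1 △ Patch 2 is a single connected region.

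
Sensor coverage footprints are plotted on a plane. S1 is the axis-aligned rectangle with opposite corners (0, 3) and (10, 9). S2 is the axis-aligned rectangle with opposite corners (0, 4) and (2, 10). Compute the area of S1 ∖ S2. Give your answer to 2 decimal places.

50.00

|S1∩S2|: x∈[0,2], y∈[4,9] → 2·5 = 10.
|S1| = 60.
|S1 ∖ S2| = |S1| − |S1∩S2| = 60 − 10 = 50.00.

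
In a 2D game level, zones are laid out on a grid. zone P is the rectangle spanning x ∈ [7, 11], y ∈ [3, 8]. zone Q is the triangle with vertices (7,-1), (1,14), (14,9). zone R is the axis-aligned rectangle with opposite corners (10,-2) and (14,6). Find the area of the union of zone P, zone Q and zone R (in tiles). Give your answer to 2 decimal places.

111.95

By inclusion–exclusion:
Individual areas: |zone P| = 20, |zone Q| = 82.5, |zone R| = 32.
|zone P∩zone Q| = 18.9714.
|zone P∩zone R|: x∈[10,11], y∈[3,6] → 1·3 = 3.
|zone Q∩zone R| = 2.5786.
|zone P∩zone Q∩zone R| = 2.
|zone P ∪ zone Q ∪ zone R| = 134.5 − 24.55 + 2 = 111.95.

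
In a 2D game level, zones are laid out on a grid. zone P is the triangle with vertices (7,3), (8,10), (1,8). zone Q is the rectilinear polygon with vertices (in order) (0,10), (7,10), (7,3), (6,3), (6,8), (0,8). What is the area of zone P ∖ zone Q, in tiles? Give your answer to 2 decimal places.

13.77

|zone P| = 23.5, |zone P∩zone Q| = 9.7262.
|zone P ∖ zone Q| = |zone P| − |zone P∩zone Q| = 23.5 − 9.7262 = 13.77.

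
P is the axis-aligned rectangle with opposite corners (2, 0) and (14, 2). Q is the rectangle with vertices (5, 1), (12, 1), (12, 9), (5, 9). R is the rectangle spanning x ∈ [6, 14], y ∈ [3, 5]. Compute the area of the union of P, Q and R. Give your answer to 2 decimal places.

77.00

By inclusion–exclusion:
Individual areas: |P| = 24, |Q| = 56, |R| = 16.
|P∩Q|: x∈[5,12], y∈[1,2] → 7·1 = 7.
|P∩R| = 0 (no overlap).
|Q∩R|: x∈[6,12], y∈[3,5] → 6·2 = 12.
|P∩Q∩R| = 0.
|P ∪ Q ∪ R| = 96 − 19 + 0 = 77.00.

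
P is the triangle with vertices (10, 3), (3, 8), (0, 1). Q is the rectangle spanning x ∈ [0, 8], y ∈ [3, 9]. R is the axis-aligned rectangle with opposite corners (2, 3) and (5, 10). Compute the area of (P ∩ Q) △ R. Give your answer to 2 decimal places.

|P ∩ Q| = 21.4286.
|(P ∩ Q) ∩ R| = 12.4048.
|(P ∩ Q) △ R| = 21.4286 + 21 − 24.8095 = 17.62.

17.62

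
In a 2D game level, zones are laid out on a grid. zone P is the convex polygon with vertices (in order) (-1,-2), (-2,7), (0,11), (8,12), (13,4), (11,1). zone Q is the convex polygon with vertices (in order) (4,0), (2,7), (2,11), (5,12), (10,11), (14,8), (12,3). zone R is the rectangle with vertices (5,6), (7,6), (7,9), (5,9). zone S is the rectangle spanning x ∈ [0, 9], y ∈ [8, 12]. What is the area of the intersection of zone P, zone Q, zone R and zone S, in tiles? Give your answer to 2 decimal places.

2.00

The intersection is the polygon with vertices (5,9), (7,9), (7,8), (5,8).
By the shoelace formula its area is 2.00.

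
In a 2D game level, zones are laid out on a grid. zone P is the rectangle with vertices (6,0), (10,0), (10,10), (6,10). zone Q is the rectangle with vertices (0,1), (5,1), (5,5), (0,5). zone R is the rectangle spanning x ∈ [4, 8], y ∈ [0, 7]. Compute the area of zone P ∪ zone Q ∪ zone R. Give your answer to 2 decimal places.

70.00

By inclusion–exclusion:
Individual areas: |zone P| = 40, |zone Q| = 20, |zone R| = 28.
|zone P∩zone Q| = 0 (no overlap).
|zone P∩zone R|: x∈[6,8], y∈[0,7] → 2·7 = 14.
|zone Q∩zone R|: x∈[4,5], y∈[1,5] → 1·4 = 4.
|zone P∩zone Q∩zone R| = 0.
|zone P ∪ zone Q ∪ zone R| = 88 − 18 + 0 = 70.00.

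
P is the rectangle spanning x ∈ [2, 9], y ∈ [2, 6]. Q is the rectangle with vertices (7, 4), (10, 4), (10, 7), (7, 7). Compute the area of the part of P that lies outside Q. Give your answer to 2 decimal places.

24.00

|P∩Q|: x∈[7,9], y∈[4,6] → 2·2 = 4.
|P| = 28.
|P ∖ Q| = |P| − |P∩Q| = 28 − 4 = 24.00.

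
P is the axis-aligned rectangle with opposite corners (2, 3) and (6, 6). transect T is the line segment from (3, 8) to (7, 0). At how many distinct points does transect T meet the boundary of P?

2

The segment meets the boundary at (4,6), (5.5,3).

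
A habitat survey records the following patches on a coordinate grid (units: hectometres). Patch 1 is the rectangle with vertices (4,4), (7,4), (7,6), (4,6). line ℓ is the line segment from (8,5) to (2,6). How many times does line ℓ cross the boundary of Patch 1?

The segment meets the boundary at (4,5.667), (7,5.167).

2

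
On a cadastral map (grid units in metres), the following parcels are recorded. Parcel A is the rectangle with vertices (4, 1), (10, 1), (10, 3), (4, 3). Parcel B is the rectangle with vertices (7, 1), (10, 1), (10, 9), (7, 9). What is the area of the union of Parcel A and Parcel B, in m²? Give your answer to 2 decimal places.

30.00

By inclusion–exclusion:
Individual areas: |Parcel A| = 12, |Parcel B| = 24.
|Parcel A∩Parcel B|: x∈[7,10], y∈[1,3] → 3·2 = 6.
|Parcel A ∪ Parcel B| = 36 − 6 = 30.00.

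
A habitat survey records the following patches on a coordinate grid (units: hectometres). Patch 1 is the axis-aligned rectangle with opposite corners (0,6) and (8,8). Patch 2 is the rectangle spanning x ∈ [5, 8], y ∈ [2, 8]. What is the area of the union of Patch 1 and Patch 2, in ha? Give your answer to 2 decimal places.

By inclusion–exclusion:
Individual areas: |Patch 1| = 16, |Patch 2| = 18.
|Patch 1∩Patch 2|: x∈[5,8], y∈[6,8] → 3·2 = 6.
|Patch 1 ∪ Patch 2| = 34 − 6 = 28.00.

28.00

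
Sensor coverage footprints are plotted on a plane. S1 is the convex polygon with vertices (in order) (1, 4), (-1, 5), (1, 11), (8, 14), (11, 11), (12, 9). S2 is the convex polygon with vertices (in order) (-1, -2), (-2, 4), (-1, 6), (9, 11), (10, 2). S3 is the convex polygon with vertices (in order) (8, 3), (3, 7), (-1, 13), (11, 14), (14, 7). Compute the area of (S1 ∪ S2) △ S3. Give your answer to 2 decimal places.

|S1 ∪ S2| = 136.1471.
|(S1 ∪ S2) ∩ S3| = 66.8871.
|(S1 ∪ S2) △ S3| = 136.1471 + 98.5 − 133.7743 = 100.87.

100.87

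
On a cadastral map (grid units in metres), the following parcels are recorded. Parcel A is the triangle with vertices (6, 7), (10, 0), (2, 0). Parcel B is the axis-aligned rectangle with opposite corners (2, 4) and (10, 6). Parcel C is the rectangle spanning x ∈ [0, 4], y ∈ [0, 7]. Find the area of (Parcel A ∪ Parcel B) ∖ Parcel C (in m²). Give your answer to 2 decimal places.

|Parcel A ∪ Parcel B| = 39.4286.
|(Parcel A ∪ Parcel B) ∩ Parcel C| = 7.5.
|(Parcel A ∪ Parcel B) ∖ Parcel C| = 39.4286 − 7.5 = 31.93.

31.93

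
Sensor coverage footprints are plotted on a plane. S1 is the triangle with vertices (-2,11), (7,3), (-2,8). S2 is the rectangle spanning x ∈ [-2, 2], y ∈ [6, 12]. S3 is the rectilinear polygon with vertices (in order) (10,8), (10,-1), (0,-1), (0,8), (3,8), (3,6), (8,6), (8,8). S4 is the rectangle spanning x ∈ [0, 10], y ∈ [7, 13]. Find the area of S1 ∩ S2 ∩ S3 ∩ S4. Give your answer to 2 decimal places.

The intersection is the polygon with vertices (0,8), (1.375,8), (2,7.444), (2,7), (0,7).
By the shoelace formula its area is 1.83.

1.83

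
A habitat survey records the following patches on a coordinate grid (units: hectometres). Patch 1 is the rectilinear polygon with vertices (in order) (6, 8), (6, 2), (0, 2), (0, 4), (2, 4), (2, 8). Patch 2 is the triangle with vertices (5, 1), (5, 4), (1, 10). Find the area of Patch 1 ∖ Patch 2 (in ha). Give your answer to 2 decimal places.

22.68

|Patch 1| = 28, |Patch 1∩Patch 2| = 5.3194.
|Patch 1 ∖ Patch 2| = |Patch 1| − |Patch 1∩Patch 2| = 28 − 5.3194 = 22.68.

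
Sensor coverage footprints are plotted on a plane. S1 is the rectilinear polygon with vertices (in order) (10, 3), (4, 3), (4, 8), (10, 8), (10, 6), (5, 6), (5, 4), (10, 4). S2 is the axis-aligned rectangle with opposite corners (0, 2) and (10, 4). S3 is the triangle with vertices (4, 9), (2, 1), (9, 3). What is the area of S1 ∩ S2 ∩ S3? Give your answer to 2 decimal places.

4.58

The intersection is the polygon with vertices (4,4), (5,4), (8.167,4), (9,3), (4,3).
By the shoelace formula its area is 4.58.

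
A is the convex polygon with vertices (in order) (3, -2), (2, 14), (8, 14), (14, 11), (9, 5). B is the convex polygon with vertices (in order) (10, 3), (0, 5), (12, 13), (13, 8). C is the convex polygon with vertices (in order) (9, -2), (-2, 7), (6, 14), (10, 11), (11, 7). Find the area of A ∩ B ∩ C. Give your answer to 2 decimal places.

The intersection is the polygon with vertices (9.529,11.353), (10,11), (10.923,7.308), (9,5), (7.683,3.463), (2.595,4.481), (2.46,6.64).
By the shoelace formula its area is 38.94.

38.94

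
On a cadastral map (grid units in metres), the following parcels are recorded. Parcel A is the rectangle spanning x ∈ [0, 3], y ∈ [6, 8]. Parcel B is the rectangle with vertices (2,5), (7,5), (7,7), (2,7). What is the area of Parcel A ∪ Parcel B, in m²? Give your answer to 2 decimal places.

By inclusion–exclusion:
Individual areas: |Parcel A| = 6, |Parcel B| = 10.
|Parcel A∩Parcel B|: x∈[2,3], y∈[6,7] → 1·1 = 1.
|Parcel A ∪ Parcel B| = 16 − 1 = 15.00.

15.00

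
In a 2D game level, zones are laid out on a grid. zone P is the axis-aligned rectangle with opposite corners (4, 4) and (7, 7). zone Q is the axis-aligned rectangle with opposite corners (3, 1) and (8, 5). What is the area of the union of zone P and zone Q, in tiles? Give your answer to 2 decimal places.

By inclusion–exclusion:
Individual areas: |zone P| = 9, |zone Q| = 20.
|zone P∩zone Q|: x∈[4,7], y∈[4,5] → 3·1 = 3.
|zone P ∪ zone Q| = 29 − 3 = 26.00.

26.00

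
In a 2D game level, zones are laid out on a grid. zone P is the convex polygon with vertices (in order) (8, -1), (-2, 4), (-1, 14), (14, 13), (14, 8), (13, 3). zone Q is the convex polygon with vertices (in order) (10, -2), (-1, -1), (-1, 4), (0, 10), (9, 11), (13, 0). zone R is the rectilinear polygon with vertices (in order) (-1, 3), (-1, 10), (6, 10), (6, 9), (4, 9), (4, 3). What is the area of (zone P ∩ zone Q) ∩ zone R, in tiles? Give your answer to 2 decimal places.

33.75

The region (zone P ∩ zone Q) ∩ zone R is the polygon with vertices (-1,4), (0,10), (6,10), (6,9), (4,9), (4,3), (0,3), (-1,3.5).
By the shoelace formula its area is 33.75.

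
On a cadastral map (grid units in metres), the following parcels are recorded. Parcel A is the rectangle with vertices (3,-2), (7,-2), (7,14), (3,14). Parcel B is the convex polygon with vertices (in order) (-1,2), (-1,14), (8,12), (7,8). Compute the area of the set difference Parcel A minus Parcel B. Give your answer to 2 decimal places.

39.33

|Parcel A| = 64, |Parcel A∩Parcel B| = 24.6667.
|Parcel A ∖ Parcel B| = |Parcel A| − |Parcel A∩Parcel B| = 64 − 24.6667 = 39.33.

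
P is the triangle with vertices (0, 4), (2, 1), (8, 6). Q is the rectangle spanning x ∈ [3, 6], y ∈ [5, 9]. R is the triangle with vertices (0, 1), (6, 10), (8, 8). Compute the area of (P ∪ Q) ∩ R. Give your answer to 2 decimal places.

|P ∪ Q| = 25.5.
|(P ∪ Q) ∩ R| = 10.17.

10.17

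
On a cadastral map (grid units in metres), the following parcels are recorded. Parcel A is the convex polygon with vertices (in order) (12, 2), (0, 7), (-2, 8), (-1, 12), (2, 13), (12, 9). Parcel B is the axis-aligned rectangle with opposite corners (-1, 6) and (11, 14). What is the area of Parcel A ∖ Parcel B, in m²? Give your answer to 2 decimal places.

24.65

|Parcel A| = 88.5, |Parcel A∩Parcel B| = 63.85.
|Parcel A ∖ Parcel B| = |Parcel A| − |Parcel A∩Parcel B| = 88.5 − 63.85 = 24.65.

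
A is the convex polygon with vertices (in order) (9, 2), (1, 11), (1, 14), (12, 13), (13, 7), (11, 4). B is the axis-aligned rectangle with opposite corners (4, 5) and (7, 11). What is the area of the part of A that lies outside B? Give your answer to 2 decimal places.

74.56

|A| = 89.5, |A∩B| = 14.9375.
|A ∖ B| = |A| − |A∩B| = 89.5 − 14.9375 = 74.56.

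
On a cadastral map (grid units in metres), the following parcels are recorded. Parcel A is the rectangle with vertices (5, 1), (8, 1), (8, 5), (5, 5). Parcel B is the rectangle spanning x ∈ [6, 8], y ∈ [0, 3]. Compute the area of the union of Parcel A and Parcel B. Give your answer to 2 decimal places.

14.00

By inclusion–exclusion:
Individual areas: |Parcel A| = 12, |Parcel B| = 6.
|Parcel A∩Parcel B|: x∈[6,8], y∈[1,3] → 2·2 = 4.
|Parcel A ∪ Parcel B| = 18 − 4 = 14.00.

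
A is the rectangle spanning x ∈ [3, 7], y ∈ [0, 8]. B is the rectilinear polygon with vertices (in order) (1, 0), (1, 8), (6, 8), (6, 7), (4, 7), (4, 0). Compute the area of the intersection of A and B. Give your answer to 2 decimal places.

10.00

The intersection is the polygon with vertices (6,8), (6,7), (4,7), (4,0), (3,0), (3,8).
By the shoelace formula its area is 10.00.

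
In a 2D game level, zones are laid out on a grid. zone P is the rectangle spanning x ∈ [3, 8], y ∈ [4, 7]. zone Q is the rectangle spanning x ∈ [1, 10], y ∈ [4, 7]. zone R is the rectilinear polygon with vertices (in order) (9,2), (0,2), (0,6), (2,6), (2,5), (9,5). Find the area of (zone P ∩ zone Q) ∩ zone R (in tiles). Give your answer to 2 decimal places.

5.00

The region (zone P ∩ zone Q) ∩ zone R is the polygon with vertices (3,4), (3,5), (8,5), (8,4).
By the shoelace formula its area is 5.00.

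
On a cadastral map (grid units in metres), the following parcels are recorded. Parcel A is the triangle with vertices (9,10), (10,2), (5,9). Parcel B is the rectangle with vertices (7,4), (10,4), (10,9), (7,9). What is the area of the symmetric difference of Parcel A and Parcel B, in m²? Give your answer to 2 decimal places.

10.58

|Parcel A| = 16.5, |Parcel B| = 15, |Parcel A∩Parcel B| = 10.4589.
|Parcel A △ Parcel B| = |Parcel A| + |Parcel B| − 2·|Parcel A∩Parcel B| = 16.5 + 15 − 20.9179 = 10.58.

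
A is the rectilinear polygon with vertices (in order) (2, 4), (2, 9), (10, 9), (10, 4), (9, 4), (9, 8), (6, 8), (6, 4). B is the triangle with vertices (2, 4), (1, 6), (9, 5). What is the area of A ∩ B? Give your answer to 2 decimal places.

5.36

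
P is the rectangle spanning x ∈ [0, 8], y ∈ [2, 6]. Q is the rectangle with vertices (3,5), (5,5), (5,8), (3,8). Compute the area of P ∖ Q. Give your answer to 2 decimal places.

30.00

|P∩Q|: x∈[3,5], y∈[5,6] → 2·1 = 2.
|P| = 32.
|P ∖ Q| = |P| − |P∩Q| = 32 − 2 = 30.00.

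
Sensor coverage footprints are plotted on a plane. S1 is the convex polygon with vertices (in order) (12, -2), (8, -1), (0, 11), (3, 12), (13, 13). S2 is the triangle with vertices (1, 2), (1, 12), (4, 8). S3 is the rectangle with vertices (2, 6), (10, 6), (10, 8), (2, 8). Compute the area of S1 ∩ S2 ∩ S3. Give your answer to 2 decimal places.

The intersection is the polygon with vertices (3.143,6.286), (2,8), (4,8).
By the shoelace formula its area is 1.71.

1.71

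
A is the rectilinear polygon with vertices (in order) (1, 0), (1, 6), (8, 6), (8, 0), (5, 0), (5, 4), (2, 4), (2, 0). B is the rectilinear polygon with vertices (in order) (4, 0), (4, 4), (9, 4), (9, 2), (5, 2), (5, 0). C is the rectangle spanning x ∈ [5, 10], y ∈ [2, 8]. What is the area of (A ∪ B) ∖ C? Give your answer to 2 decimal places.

|A ∪ B| = 36.
|(A ∪ B) ∩ C| = 14.
|(A ∪ B) ∖ C| = 36 − 14 = 22.00.

22.00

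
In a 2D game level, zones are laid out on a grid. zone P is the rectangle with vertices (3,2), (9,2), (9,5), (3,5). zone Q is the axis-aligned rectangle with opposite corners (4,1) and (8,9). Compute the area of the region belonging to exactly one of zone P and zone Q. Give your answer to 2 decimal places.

|zone P∩zone Q|: x∈[4,8], y∈[2,5] → 4·3 = 12.
|zone P △ zone Q| = |zone P| + |zone Q| − 2·|zone P∩zone Q| = 18 + 32 − 24 = 26.00.

26.00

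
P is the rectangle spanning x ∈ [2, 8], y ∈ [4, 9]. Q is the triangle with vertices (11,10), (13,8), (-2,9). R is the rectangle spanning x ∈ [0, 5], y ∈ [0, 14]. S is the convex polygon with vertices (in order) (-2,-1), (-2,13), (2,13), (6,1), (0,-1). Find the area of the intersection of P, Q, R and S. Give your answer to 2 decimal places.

The intersection is the polygon with vertices (2,8.733), (2,9), (3.333,9), (3.454,8.636).
By the shoelace formula its area is 0.44.

0.44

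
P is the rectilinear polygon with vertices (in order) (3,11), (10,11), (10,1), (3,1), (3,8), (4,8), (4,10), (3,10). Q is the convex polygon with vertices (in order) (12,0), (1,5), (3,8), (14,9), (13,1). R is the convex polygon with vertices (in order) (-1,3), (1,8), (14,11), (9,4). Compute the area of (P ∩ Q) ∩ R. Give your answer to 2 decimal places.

30.85

The region (P ∩ Q) ∩ R is the polygon with vertices (3,4.091), (3,8), (4,8), (4,8.091), (10,8.636), (10,5.4), (9,4), (4.246,3.525).
By the shoelace formula its area is 30.85.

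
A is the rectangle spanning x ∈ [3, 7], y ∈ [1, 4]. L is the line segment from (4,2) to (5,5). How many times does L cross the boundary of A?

The segment meets the boundary at (4.667,4).

1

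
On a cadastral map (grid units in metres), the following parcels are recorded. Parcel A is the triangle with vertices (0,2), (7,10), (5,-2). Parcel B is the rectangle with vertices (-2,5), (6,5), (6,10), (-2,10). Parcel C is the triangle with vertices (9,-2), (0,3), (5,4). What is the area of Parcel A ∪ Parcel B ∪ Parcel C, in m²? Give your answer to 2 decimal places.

73.26

By inclusion–exclusion:
Individual areas: |Parcel A| = 34, |Parcel B| = 40, |Parcel C| = 17.
|Parcel A∩Parcel B| = 6.5089.
|Parcel A∩Parcel C| = 11.2319.
|Parcel B∩Parcel C| = 0.
|Parcel A∩Parcel B∩Parcel C| = 0.
|Parcel A ∪ Parcel B ∪ Parcel C| = 91 − 17.7408 + 0 = 73.26.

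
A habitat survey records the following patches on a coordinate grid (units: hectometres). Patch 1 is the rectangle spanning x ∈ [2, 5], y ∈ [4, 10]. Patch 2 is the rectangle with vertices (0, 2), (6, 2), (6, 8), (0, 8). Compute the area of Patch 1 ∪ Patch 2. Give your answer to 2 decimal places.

By inclusion–exclusion:
Individual areas: |Patch 1| = 18, |Patch 2| = 36.
|Patch 1∩Patch 2|: x∈[2,5], y∈[4,8] → 3·4 = 12.
|Patch 1 ∪ Patch 2| = 54 − 12 = 42.00.

42.00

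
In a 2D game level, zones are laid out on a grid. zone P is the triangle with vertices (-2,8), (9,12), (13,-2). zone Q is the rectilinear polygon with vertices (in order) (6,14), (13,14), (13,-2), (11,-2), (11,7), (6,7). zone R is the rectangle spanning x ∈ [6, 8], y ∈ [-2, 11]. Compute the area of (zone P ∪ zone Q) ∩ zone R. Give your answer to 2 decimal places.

The region (zone P ∪ zone Q) ∩ zone R is the polygon with vertices (6,11), (8,11), (8,1.333), (6,2.667), (6,10.909).
By the shoelace formula its area is 18.00.

18.00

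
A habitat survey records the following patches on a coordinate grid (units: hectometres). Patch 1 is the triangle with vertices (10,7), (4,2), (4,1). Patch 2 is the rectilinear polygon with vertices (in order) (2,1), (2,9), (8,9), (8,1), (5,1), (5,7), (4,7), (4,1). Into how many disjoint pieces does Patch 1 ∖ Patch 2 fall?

Patch 1 ∖ Patch 2 splits into 2 disjoint pieces (area 0.3333, area 0.9167).

2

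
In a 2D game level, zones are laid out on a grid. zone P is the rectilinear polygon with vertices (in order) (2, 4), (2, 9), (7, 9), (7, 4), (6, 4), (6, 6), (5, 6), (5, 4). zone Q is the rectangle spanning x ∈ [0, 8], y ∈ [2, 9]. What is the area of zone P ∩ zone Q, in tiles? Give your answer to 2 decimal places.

The intersection is the polygon with vertices (2,9), (7,9), (7,4), (6,4), (6,6), (5,6), (5,4), (2,4).
By the shoelace formula its area is 23.00.

23.00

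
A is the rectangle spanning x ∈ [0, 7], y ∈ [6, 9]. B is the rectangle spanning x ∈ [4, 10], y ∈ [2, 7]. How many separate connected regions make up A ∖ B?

A ∖ B is a single connected region.

1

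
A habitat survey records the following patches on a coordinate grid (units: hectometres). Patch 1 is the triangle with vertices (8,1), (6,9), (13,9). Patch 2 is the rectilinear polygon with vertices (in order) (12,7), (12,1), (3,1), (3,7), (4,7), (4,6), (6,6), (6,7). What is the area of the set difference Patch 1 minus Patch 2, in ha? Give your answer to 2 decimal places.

|Patch 1| = 28, |Patch 1∩Patch 2| = 15.75.
|Patch 1 ∖ Patch 2| = |Patch 1| − |Patch 1∩Patch 2| = 28 − 15.75 = 12.25.

12.25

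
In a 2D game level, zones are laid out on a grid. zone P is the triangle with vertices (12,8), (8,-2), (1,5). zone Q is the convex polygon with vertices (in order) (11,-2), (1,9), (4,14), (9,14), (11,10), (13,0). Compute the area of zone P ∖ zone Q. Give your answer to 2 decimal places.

21.49

|zone P| = 49, |zone P∩zone Q| = 27.5119.
|zone P ∖ zone Q| = |zone P| − |zone P∩zone Q| = 49 − 27.5119 = 21.49.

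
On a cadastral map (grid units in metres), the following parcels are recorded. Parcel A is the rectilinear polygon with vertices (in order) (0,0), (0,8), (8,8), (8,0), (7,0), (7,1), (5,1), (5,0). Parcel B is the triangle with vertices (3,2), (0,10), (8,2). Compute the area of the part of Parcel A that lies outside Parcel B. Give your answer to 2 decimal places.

|Parcel A| = 62, |Parcel A∩Parcel B| = 18.75.
|Parcel A ∖ Parcel B| = |Parcel A| − |Parcel A∩Parcel B| = 62 − 18.75 = 43.25.

43.25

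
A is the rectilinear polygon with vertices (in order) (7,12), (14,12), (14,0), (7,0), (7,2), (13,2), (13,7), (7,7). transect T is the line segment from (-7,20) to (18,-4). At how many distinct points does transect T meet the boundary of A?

2

The segment meets the boundary at (11.75,2), (13.833,0).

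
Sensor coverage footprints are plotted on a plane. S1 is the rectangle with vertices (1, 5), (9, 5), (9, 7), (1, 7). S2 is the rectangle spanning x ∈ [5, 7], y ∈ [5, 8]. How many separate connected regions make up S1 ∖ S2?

2

S1 ∖ S2 splits into 2 disjoint pieces (area 4, area 8).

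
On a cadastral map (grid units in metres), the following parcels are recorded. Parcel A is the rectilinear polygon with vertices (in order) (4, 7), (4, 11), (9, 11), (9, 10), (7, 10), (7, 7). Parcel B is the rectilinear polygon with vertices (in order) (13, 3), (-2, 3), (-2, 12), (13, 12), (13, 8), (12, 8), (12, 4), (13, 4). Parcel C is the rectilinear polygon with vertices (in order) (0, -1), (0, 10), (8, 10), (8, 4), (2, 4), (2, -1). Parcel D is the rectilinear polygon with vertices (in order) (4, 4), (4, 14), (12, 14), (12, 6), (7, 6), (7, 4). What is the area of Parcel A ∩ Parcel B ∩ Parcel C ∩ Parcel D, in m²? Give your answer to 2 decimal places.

9.00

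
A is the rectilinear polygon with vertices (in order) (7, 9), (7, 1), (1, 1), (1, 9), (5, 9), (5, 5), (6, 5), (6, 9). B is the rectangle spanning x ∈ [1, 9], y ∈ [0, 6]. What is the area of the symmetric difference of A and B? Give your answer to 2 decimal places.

|A| = 44, |B| = 48, |A∩B| = 29.
|A △ B| = |A| + |B| − 2·|A∩B| = 44 + 48 − 58 = 34.00.

34.00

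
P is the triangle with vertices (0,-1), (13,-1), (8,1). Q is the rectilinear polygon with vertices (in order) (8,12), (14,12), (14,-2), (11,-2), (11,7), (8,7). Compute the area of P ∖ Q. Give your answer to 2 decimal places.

|P| = 13, |P∩Q| = 0.8.
|P ∖ Q| = |P| − |P∩Q| = 13 − 0.8 = 12.20.

12.20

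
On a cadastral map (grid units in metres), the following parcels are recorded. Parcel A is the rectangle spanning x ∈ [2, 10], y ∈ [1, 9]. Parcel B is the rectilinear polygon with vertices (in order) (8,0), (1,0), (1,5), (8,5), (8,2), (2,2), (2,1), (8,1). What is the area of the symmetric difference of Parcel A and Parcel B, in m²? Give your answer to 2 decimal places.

57.00

|Parcel A| = 64, |Parcel B| = 29, |Parcel A∩Parcel B| = 18.
|Parcel A △ Parcel B| = |Parcel A| + |Parcel B| − 2·|Parcel A∩Parcel B| = 64 + 29 − 36 = 57.00.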